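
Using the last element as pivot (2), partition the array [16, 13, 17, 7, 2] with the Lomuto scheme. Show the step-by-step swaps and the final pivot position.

Lomuto partition with pivot = 2:

Initial array: [16, 13, 17, 7, 2]

arr[0]=16 > 2: no swap
arr[1]=13 > 2: no swap
arr[2]=17 > 2: no swap
arr[3]=7 > 2: no swap

Place pivot at position 0: [2, 13, 17, 7, 16]
Pivot position: 0

After partitioning with pivot 2, the array becomes [2, 13, 17, 7, 16]. The pivot is placed at index 0. All elements to the left of the pivot are <= 2, and all elements to the right are > 2.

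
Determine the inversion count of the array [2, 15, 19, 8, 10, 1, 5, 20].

Finding inversions in [2, 15, 19, 8, 10, 1, 5, 20]:

(0, 5): arr[0]=2 > arr[5]=1
(1, 3): arr[1]=15 > arr[3]=8
(1, 4): arr[1]=15 > arr[4]=10
(1, 5): arr[1]=15 > arr[5]=1
(1, 6): arr[1]=15 > arr[6]=5
(2, 3): arr[2]=19 > arr[3]=8
(2, 4): arr[2]=19 > arr[4]=10
(2, 5): arr[2]=19 > arr[5]=1
(2, 6): arr[2]=19 > arr[6]=5
(3, 5): arr[3]=8 > arr[5]=1
(3, 6): arr[3]=8 > arr[6]=5
(4, 5): arr[4]=10 > arr[5]=1
(4, 6): arr[4]=10 > arr[6]=5

Total inversions: 13

The array has 13 inversion(s): (0,5), (1,3), (1,4), (1,5), (1,6), (2,3), (2,4), (2,5), (2,6), (3,5), (3,6), (4,5), (4,6). Each pair (i,j) satisfies i < j and arr[i] > arr[j].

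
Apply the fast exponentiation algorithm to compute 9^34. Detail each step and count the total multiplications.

Computing 9^34 by squaring (build up from 9^1; each line after the first costs one multiplication):

9^1 = 9
9^2 = (9^1)^2 = 9^2 = 81
9^4 = (9^2)^2 = 81^2 = 6561
9^8 = (9^4)^2 = 6561^2 = 43046721
9^16 = (9^8)^2 = 43046721^2 = 1853020188851841
9^17 = 9 * 9^16 = 9 * 1853020188851841 = 16677181699666569
9^34 = (9^17)^2 = 16677181699666569^2 = 278128389443693511257285776231761

Result: 278128389443693511257285776231761
Multiplications needed: 6 (6 lines after 9^1)

9^34 = 278128389443693511257285776231761. Using exponentiation by squaring, this requires 6 multiplications. The key idea: if the exponent is even, square the half-power; if odd, multiply by the base once.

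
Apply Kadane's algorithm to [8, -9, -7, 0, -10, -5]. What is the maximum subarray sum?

Using Kadane's algorithm on [8, -9, -7, 0, -10, -5]:

Scanning through the array:
Position 1 (value -9): max_ending_here = -1, max_so_far = 8
Position 2 (value -7): max_ending_here = -7, max_so_far = 8
Position 3 (value 0): max_ending_here = 0, max_so_far = 8
Position 4 (value -10): max_ending_here = -10, max_so_far = 8
Position 5 (value -5): max_ending_here = -5, max_so_far = 8

Maximum subarray: [8]
Maximum sum: 8

The maximum subarray is [8] with sum 8. This subarray runs from index 0 to index 0.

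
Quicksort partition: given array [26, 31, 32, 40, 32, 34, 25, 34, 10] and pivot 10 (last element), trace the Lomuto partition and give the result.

Lomuto partition with pivot = 10:

Initial array: [26, 31, 32, 40, 32, 34, 25, 34, 10]

arr[0]=26 > 10: no swap
arr[1]=31 > 10: no swap
arr[2]=32 > 10: no swap
arr[3]=40 > 10: no swap
arr[4]=32 > 10: no swap
arr[5]=34 > 10: no swap
arr[6]=25 > 10: no swap
arr[7]=34 > 10: no swap

Place pivot at position 0: [10, 31, 32, 40, 32, 34, 25, 34, 26]
Pivot position: 0

After partitioning with pivot 10, the array becomes [10, 31, 32, 40, 32, 34, 25, 34, 26]. The pivot is placed at index 0. All elements to the left of the pivot are <= 10, and all elements to the right are > 10.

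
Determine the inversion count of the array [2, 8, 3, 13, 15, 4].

Finding inversions in [2, 8, 3, 13, 15, 4]:

(1, 2): arr[1]=8 > arr[2]=3
(1, 5): arr[1]=8 > arr[5]=4
(3, 5): arr[3]=13 > arr[5]=4
(4, 5): arr[4]=15 > arr[5]=4

Total inversions: 4

The array has 4 inversion(s): (1,2), (1,5), (3,5), (4,5). Each pair (i,j) satisfies i < j and arr[i] > arr[j].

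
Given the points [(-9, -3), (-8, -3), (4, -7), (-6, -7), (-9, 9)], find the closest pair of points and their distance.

Computing all pairwise distances among 5 points:

d((-9, -3), (-8, -3)) = 1.0 <-- minimum
d((-9, -3), (4, -7)) = 13.6015
d((-9, -3), (-6, -7)) = 5.0
d((-9, -3), (-9, 9)) = 12.0
d((-8, -3), (4, -7)) = 12.6491
d((-8, -3), (-6, -7)) = 4.4721
d((-8, -3), (-9, 9)) = 12.0416
d((4, -7), (-6, -7)) = 10.0
d((4, -7), (-9, 9)) = 20.6155
d((-6, -7), (-9, 9)) = 16.2788

Closest pair: (-9, -3) and (-8, -3) with distance 1.0

The closest pair is (-9, -3) and (-8, -3) with Euclidean distance 1.0. For 5 points, brute-force pairwise comparison is shown above. For large n, the divide-and-conquer algorithm (sort by x, recurse on halves, check the dividing strip) achieves O(n log n).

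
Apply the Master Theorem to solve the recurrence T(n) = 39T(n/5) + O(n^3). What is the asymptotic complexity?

Master Theorem for T(n) = 39T(n/5) + O(n^3):

a = 39, b = 5, c = 3
log_b(a) = log_5(39) = 2.2763

Case 3: c = 3 > log_5(39) = 2.2763
T(n) = O(n^3) = O(n^3)

For T(n) = 39T(n/5) + O(n^3): log_5(39) = 2.2763. This is Case 3 of the Master Theorem (c > log_b(a), work dominated by root), giving O(n^3).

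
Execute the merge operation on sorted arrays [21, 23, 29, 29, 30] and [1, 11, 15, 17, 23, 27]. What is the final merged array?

Merging process:

Compare 21 vs 1: take 1 from right. Merged: [1]
Compare 21 vs 11: take 11 from right. Merged: [1, 11]
Compare 21 vs 15: take 15 from right. Merged: [1, 11, 15]
Compare 21 vs 17: take 17 from right. Merged: [1, 11, 15, 17]
Compare 21 vs 23: take 21 from left. Merged: [1, 11, 15, 17, 21]
Compare 23 vs 23: take 23 from left. Merged: [1, 11, 15, 17, 21, 23]
Compare 29 vs 23: take 23 from right. Merged: [1, 11, 15, 17, 21, 23, 23]
Compare 29 vs 27: take 27 from right. Merged: [1, 11, 15, 17, 21, 23, 23, 27]
Append remaining from left: [29, 29, 30]. Merged: [1, 11, 15, 17, 21, 23, 23, 27, 29, 29, 30]

Final merged array: [1, 11, 15, 17, 21, 23, 23, 27, 29, 29, 30]
Total comparisons: 8

The merged array is [1, 11, 15, 17, 21, 23, 23, 27, 29, 29, 30], requiring 8 comparisons. The merge step runs in O(n) time where n is the total number of elements.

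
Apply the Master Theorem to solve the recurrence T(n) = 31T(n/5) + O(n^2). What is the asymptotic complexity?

Master Theorem for T(n) = 31T(n/5) + O(n^2):

a = 31, b = 5, c = 2
log_b(a) = log_5(31) = 2.1337

Case 1: c = 2 < log_5(31) = 2.1337
T(n) = O(n^(log_5 31))

For T(n) = 31T(n/5) + O(n^2): log_5(31) = 2.1337. This is Case 1 of the Master Theorem (c < log_b(a), work dominated by leaves), giving O(n^(log_5 31)).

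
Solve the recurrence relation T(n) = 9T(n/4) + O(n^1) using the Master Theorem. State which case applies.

Master Theorem for T(n) = 9T(n/4) + O(n^1):

a = 9, b = 4, c = 1
log_b(a) = log_4(9) = 1.5850

Case 1: c = 1 < log_4(9) = 1.5850
T(n) = O(n^(log_4 9))

For T(n) = 9T(n/4) + O(n^1): log_4(9) = 1.5850. This is Case 1 of the Master Theorem (c < log_b(a), work dominated by leaves), giving O(n^(log_4 9)).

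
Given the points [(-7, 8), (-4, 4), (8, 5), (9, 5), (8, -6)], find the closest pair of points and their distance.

Computing all pairwise distances among 5 points:

d((-7, 8), (-4, 4)) = 5.0
d((-7, 8), (8, 5)) = 15.2971
d((-7, 8), (9, 5)) = 16.2788
d((-7, 8), (8, -6)) = 20.5183
d((-4, 4), (8, 5)) = 12.0416
d((-4, 4), (9, 5)) = 13.0384
d((-4, 4), (8, -6)) = 15.6205
d((8, 5), (9, 5)) = 1.0 <-- minimum
d((8, 5), (8, -6)) = 11.0
d((9, 5), (8, -6)) = 11.0454

Closest pair: (8, 5) and (9, 5) with distance 1.0

The closest pair is (8, 5) and (9, 5) with Euclidean distance 1.0. For 5 points, brute-force pairwise comparison is shown above. For large n, the divide-and-conquer algorithm (sort by x, recurse on halves, check the dividing strip) achieves O(n log n).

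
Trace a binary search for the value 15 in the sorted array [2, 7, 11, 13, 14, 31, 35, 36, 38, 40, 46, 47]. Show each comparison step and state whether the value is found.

Binary search for 15 in [2, 7, 11, 13, 14, 31, 35, 36, 38, 40, 46, 47]:

lo=0, hi=11, mid=5, arr[mid]=31 -> 31 > 15, search left half
lo=0, hi=4, mid=2, arr[mid]=11 -> 11 < 15, search right half
lo=3, hi=4, mid=3, arr[mid]=13 -> 13 < 15, search right half
lo=4, hi=4, mid=4, arr[mid]=14 -> 14 < 15, search right half
lo=5 > hi=4, target 15 not found

Binary search determines that 15 is not in the array after 4 comparisons. The search space was exhausted without finding the target.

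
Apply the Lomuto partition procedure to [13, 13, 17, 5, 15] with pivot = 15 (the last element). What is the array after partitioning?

Lomuto partition with pivot = 15:

Initial array: [13, 13, 17, 5, 15]

arr[0]=13 <= 15: swap with position 0, array becomes [13, 13, 17, 5, 15]
arr[1]=13 <= 15: swap with position 1, array becomes [13, 13, 17, 5, 15]
arr[2]=17 > 15: no swap
arr[3]=5 <= 15: swap with position 2, array becomes [13, 13, 5, 17, 15]

Place pivot at position 3: [13, 13, 5, 15, 17]
Pivot position: 3

After partitioning with pivot 15, the array becomes [13, 13, 5, 15, 17]. The pivot is placed at index 3. All elements to the left of the pivot are <= 15, and all elements to the right are > 15.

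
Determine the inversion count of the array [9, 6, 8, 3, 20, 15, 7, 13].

Finding inversions in [9, 6, 8, 3, 20, 15, 7, 13]:

(0, 1): arr[0]=9 > arr[1]=6
(0, 2): arr[0]=9 > arr[2]=8
(0, 3): arr[0]=9 > arr[3]=3
(0, 6): arr[0]=9 > arr[6]=7
(1, 3): arr[1]=6 > arr[3]=3
(2, 3): arr[2]=8 > arr[3]=3
(2, 6): arr[2]=8 > arr[6]=7
(4, 5): arr[4]=20 > arr[5]=15
(4, 6): arr[4]=20 > arr[6]=7
(4, 7): arr[4]=20 > arr[7]=13
(5, 6): arr[5]=15 > arr[6]=7
(5, 7): arr[5]=15 > arr[7]=13

Total inversions: 12

The array has 12 inversion(s): (0,1), (0,2), (0,3), (0,6), (1,3), (2,3), (2,6), (4,5), (4,6), (4,7), (5,6), (5,7). Each pair (i,j) satisfies i < j and arr[i] > arr[j].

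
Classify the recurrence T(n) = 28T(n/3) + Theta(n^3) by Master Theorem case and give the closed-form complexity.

Master Theorem for T(n) = 28T(n/3) + O(n^3):

a = 28, b = 3, c = 3
log_b(a) = log_3(28) = 3.0331

Case 1: c = 3 < log_3(28) = 3.0331
T(n) = O(n^(log_3 28))

For T(n) = 28T(n/3) + O(n^3): log_3(28) = 3.0331. This is Case 1 of the Master Theorem (c < log_b(a), work dominated by leaves), giving O(n^(log_3 28)).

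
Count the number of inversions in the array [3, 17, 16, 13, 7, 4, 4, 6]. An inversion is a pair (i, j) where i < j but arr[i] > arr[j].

Finding inversions in [3, 17, 16, 13, 7, 4, 4, 6]:

(1, 2): arr[1]=17 > arr[2]=16
(1, 3): arr[1]=17 > arr[3]=13
(1, 4): arr[1]=17 > arr[4]=7
(1, 5): arr[1]=17 > arr[5]=4
(1, 6): arr[1]=17 > arr[6]=4
(1, 7): arr[1]=17 > arr[7]=6
(2, 3): arr[2]=16 > arr[3]=13
(2, 4): arr[2]=16 > arr[4]=7
(2, 5): arr[2]=16 > arr[5]=4
(2, 6): arr[2]=16 > arr[6]=4
(2, 7): arr[2]=16 > arr[7]=6
(3, 4): arr[3]=13 > arr[4]=7
(3, 5): arr[3]=13 > arr[5]=4
(3, 6): arr[3]=13 > arr[6]=4
(3, 7): arr[3]=13 > arr[7]=6
(4, 5): arr[4]=7 > arr[5]=4
(4, 6): arr[4]=7 > arr[6]=4
(4, 7): arr[4]=7 > arr[7]=6

Total inversions: 18

The array has 18 inversion(s): (1,2), (1,3), (1,4), (1,5), (1,6), (1,7), (2,3), (2,4), (2,5), (2,6), (2,7), (3,4), (3,5), (3,6), (3,7), (4,5), (4,6), (4,7). Each pair (i,j) satisfies i < j and arr[i] > arr[j].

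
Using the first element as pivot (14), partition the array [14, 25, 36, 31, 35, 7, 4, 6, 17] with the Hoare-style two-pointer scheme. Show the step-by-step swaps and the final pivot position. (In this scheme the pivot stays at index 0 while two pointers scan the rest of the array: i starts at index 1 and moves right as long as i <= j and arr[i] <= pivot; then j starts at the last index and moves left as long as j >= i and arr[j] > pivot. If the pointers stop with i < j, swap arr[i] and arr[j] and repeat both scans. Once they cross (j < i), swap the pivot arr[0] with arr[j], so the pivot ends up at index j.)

Hoare-style two-pointer partition with pivot = 14:

Initial array: [14, 25, 36, 31, 35, 7, 4, 6, 17]

Pointers start at i = 1, j = 8.
i stops at index 1 (arr[1]=25 > 14), j stops at index 7 (arr[7]=6 <= 14): swap arr[1] and arr[7], array becomes [14, 6, 36, 31, 35, 7, 4, 25, 17]
i stops at index 2 (arr[2]=36 > 14), j stops at index 6 (arr[6]=4 <= 14): swap arr[2] and arr[6], array becomes [14, 6, 4, 31, 35, 7, 36, 25, 17]
i stops at index 3 (arr[3]=31 > 14), j stops at index 5 (arr[5]=7 <= 14): swap arr[3] and arr[5], array becomes [14, 6, 4, 7, 35, 31, 36, 25, 17]
i ends at 4, j ends at 3: the pointers have crossed (j < i), so scanning stops.

Swap pivot arr[0] with arr[3] to place pivot at position 3: [7, 6, 4, 14, 35, 31, 36, 25, 17]
Pivot position: 3

After partitioning with pivot 14, the array becomes [7, 6, 4, 14, 35, 31, 36, 25, 17]. The pivot is placed at index 3. All elements to the left of the pivot are <= 14, and all elements to the right are > 14.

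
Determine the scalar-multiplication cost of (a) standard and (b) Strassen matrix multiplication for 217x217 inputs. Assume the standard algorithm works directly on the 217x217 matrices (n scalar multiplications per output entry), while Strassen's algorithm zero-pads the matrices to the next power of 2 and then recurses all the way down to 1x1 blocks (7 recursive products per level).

Matrix multiplication for 217x217 matrices:

Strassen's algorithm requires power-of-2 dimensions. Pad 217x217 to 256x256 (next power of 2).

Standard algorithm: 217^3 = 10218313 multiplications
Strassen's algorithm: 7^(log2(256)) = 7^8 = 5764801 multiplications
Savings: 10218313 - 5764801 = 4453512 multiplications

Standard: 10218313 multiplications (217^3). Strassen: 5764801 multiplications (7^8, after padding to 256x256). Strassen reduces 8 recursive multiplications to 7 at each level.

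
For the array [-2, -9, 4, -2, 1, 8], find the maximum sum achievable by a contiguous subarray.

Using Kadane's algorithm on [-2, -9, 4, -2, 1, 8]:

Scanning through the array:
Position 1 (value -9): max_ending_here = -9, max_so_far = -2
Position 2 (value 4): max_ending_here = 4, max_so_far = 4
Position 3 (value -2): max_ending_here = 2, max_so_far = 4
Position 4 (value 1): max_ending_here = 3, max_so_far = 4
Position 5 (value 8): max_ending_here = 11, max_so_far = 11

Maximum subarray: [4, -2, 1, 8]
Maximum sum: 11

The maximum subarray is [4, -2, 1, 8] with sum 11. This subarray runs from index 2 to index 5.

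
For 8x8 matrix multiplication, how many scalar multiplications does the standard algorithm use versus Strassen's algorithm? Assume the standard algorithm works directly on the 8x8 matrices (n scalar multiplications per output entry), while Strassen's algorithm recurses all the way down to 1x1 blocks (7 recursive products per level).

Matrix multiplication for 8x8 matrices:

Standard algorithm: 8^3 = 512 multiplications
Strassen's algorithm: 7^(log2(8)) = 7^3 = 343 multiplications
Savings: 512 - 343 = 169 multiplications

Standard: 512 multiplications (8^3). Strassen: 343 multiplications (7^3). Strassen reduces 8 recursive multiplications to 7 at each level.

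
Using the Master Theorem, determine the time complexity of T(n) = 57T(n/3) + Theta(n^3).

Master Theorem for T(n) = 57T(n/3) + O(n^3):

a = 57, b = 3, c = 3
log_b(a) = log_3(57) = 3.6801

Case 1: c = 3 < log_3(57) = 3.6801
T(n) = O(n^(log_3 57))

For T(n) = 57T(n/3) + O(n^3): log_3(57) = 3.6801. This is Case 1 of the Master Theorem (c < log_b(a), work dominated by leaves), giving O(n^(log_3 57)).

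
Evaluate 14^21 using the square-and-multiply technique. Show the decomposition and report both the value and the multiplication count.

Computing 14^21 by squaring (build up from 14^1; each line after the first costs one multiplication):

14^1 = 14
14^2 = (14^1)^2 = 14^2 = 196
14^4 = (14^2)^2 = 196^2 = 38416
14^5 = 14 * 14^4 = 14 * 38416 = 537824
14^10 = (14^5)^2 = 537824^2 = 289254654976
14^20 = (14^10)^2 = 289254654976^2 = 83668255425284801560576
14^21 = 14 * 14^20 = 14 * 83668255425284801560576 = 1171355575953987221848064

Result: 1171355575953987221848064
Multiplications needed: 6 (6 lines after 14^1)

14^21 = 1171355575953987221848064. Using exponentiation by squaring, this requires 6 multiplications. The key idea: if the exponent is even, square the half-power; if odd, multiply by the base once.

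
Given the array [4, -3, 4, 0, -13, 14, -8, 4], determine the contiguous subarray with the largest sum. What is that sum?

Using Kadane's algorithm on [4, -3, 4, 0, -13, 14, -8, 4]:

Scanning through the array:
Position 1 (value -3): max_ending_here = 1, max_so_far = 4
Position 2 (value 4): max_ending_here = 5, max_so_far = 5
Position 3 (value 0): max_ending_here = 5, max_so_far = 5
Position 4 (value -13): max_ending_here = -8, max_so_far = 5
Position 5 (value 14): max_ending_here = 14, max_so_far = 14
Position 6 (value -8): max_ending_here = 6, max_so_far = 14
Position 7 (value 4): max_ending_here = 10, max_so_far = 14

Maximum subarray: [14]
Maximum sum: 14

The maximum subarray is [14] with sum 14. This subarray runs from index 5 to index 5.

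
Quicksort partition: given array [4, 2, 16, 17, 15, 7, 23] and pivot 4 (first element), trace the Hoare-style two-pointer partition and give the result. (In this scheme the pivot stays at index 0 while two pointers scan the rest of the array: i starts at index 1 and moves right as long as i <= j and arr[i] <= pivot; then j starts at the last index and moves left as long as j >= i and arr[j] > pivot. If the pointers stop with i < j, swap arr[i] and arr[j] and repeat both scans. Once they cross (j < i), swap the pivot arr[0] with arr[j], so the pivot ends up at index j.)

Hoare-style two-pointer partition with pivot = 4:

Initial array: [4, 2, 16, 17, 15, 7, 23]

Pointers start at i = 1, j = 6.
i ends at 2, j ends at 1: the pointers have crossed (j < i), so scanning stops.

Swap pivot arr[0] with arr[1] to place pivot at position 1: [2, 4, 16, 17, 15, 7, 23]
Pivot position: 1

After partitioning with pivot 4, the array becomes [2, 4, 16, 17, 15, 7, 23]. The pivot is placed at index 1. All elements to the left of the pivot are <= 4, and all elements to the right are > 4.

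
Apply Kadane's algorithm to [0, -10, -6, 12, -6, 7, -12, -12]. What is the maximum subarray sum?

Using Kadane's algorithm on [0, -10, -6, 12, -6, 7, -12, -12]:

Scanning through the array:
Position 1 (value -10): max_ending_here = -10, max_so_far = 0
Position 2 (value -6): max_ending_here = -6, max_so_far = 0
Position 3 (value 12): max_ending_here = 12, max_so_far = 12
Position 4 (value -6): max_ending_here = 6, max_so_far = 12
Position 5 (value 7): max_ending_here = 13, max_so_far = 13
Position 6 (value -12): max_ending_here = 1, max_so_far = 13
Position 7 (value -12): max_ending_here = -11, max_so_far = 13

Maximum subarray: [12, -6, 7]
Maximum sum: 13

The maximum subarray is [12, -6, 7] with sum 13. This subarray runs from index 3 to index 5.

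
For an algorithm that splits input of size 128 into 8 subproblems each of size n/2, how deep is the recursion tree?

For divide and conquer with division factor 2:

Problem sizes at each level:
Level 0: 128
Level 1: 64
Level 2: 32
Level 3: 16
Level 4: 8
Level 5: 4
Level 6: 2
Level 7: 1

The root is level 0 and the size-1 base case is level 7 (the tree spans levels 0 through 7, i.e. 8 levels counting the root), so the depth is the number of divisions: log_2(128) = 7

The recursion tree depth is log_2(128) = 7. At each level, the problem size is divided by 2, so it takes 7 divisions to reduce to a base case of size 1. The algorithm makes 8 recursive calls at each level.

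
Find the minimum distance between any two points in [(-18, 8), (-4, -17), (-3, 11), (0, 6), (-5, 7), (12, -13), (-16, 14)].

Computing all pairwise distances among 7 points:

d((-18, 8), (-4, -17)) = 28.6531
d((-18, 8), (-3, 11)) = 15.2971
d((-18, 8), (0, 6)) = 18.1108
d((-18, 8), (-5, 7)) = 13.0384
d((-18, 8), (12, -13)) = 36.6197
d((-18, 8), (-16, 14)) = 6.3246
d((-4, -17), (-3, 11)) = 28.0179
d((-4, -17), (0, 6)) = 23.3452
d((-4, -17), (-5, 7)) = 24.0208
d((-4, -17), (12, -13)) = 16.4924
d((-4, -17), (-16, 14)) = 33.2415
d((-3, 11), (0, 6)) = 5.831
d((-3, 11), (-5, 7)) = 4.4721 <-- minimum
d((-3, 11), (12, -13)) = 28.3019
d((-3, 11), (-16, 14)) = 13.3417
d((0, 6), (-5, 7)) = 5.099
d((0, 6), (12, -13)) = 22.4722
d((0, 6), (-16, 14)) = 17.8885
d((-5, 7), (12, -13)) = 26.2488
d((-5, 7), (-16, 14)) = 13.0384
d((12, -13), (-16, 14)) = 38.8973

Closest pair: (-3, 11) and (-5, 7) with distance 4.4721

The closest pair is (-3, 11) and (-5, 7) with Euclidean distance 4.4721. For 7 points, brute-force pairwise comparison is shown above. For large n, the divide-and-conquer algorithm (sort by x, recurse on halves, check the dividing strip) achieves O(n log n).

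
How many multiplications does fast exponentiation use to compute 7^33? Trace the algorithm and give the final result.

Computing 7^33 by squaring (build up from 7^1; each line after the first costs one multiplication):

7^1 = 7
7^2 = (7^1)^2 = 7^2 = 49
7^4 = (7^2)^2 = 49^2 = 2401
7^8 = (7^4)^2 = 2401^2 = 5764801
7^16 = (7^8)^2 = 5764801^2 = 33232930569601
7^32 = (7^16)^2 = 33232930569601^2 = 1104427674243920646305299201
7^33 = 7 * 7^32 = 7 * 1104427674243920646305299201 = 7730993719707444524137094407

Result: 7730993719707444524137094407
Multiplications needed: 6 (6 lines after 7^1)

7^33 = 7730993719707444524137094407. Using exponentiation by squaring, this requires 6 multiplications. The key idea: if the exponent is even, square the half-power; if odd, multiply by the base once.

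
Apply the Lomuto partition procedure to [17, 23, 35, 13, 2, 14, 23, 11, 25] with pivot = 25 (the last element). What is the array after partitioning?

Lomuto partition with pivot = 25:

Initial array: [17, 23, 35, 13, 2, 14, 23, 11, 25]

arr[0]=17 <= 25: swap with position 0, array becomes [17, 23, 35, 13, 2, 14, 23, 11, 25]
arr[1]=23 <= 25: swap with position 1, array becomes [17, 23, 35, 13, 2, 14, 23, 11, 25]
arr[2]=35 > 25: no swap
arr[3]=13 <= 25: swap with position 2, array becomes [17, 23, 13, 35, 2, 14, 23, 11, 25]
arr[4]=2 <= 25: swap with position 3, array becomes [17, 23, 13, 2, 35, 14, 23, 11, 25]
arr[5]=14 <= 25: swap with position 4, array becomes [17, 23, 13, 2, 14, 35, 23, 11, 25]
arr[6]=23 <= 25: swap with position 5, array becomes [17, 23, 13, 2, 14, 23, 35, 11, 25]
arr[7]=11 <= 25: swap with position 6, array becomes [17, 23, 13, 2, 14, 23, 11, 35, 25]

Place pivot at position 7: [17, 23, 13, 2, 14, 23, 11, 25, 35]
Pivot position: 7

After partitioning with pivot 25, the array becomes [17, 23, 13, 2, 14, 23, 11, 25, 35]. The pivot is placed at index 7. All elements to the left of the pivot are <= 25, and all elements to the right are > 25.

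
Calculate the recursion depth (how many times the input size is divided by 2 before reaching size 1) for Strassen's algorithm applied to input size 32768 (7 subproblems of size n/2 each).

For divide and conquer with division factor 2:

Problem sizes at each level:
Level 0: 32768
Level 1: 16384
Level 2: 8192
Level 3: 4096
Level 4: 2048
Level 5: 1024
Level 6: 512
Level 7: 256
Level 8: 128
Level 9: 64
Level 10: 32
Level 11: 16
Level 12: 8
Level 13: 4
Level 14: 2
Level 15: 1

The root is level 0 and the size-1 base case is level 15 (the tree spans levels 0 through 15, i.e. 16 levels counting the root), so the depth is the number of divisions: log_2(32768) = 15

The recursion tree depth is log_2(32768) = 15. At each level, the problem size is divided by 2, so it takes 15 divisions to reduce to a base case of size 1. The algorithm makes 7 recursive calls at each level.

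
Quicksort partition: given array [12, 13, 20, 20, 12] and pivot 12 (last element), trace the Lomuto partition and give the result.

Lomuto partition with pivot = 12:

Initial array: [12, 13, 20, 20, 12]

arr[0]=12 <= 12: swap with position 0, array becomes [12, 13, 20, 20, 12]
arr[1]=13 > 12: no swap
arr[2]=20 > 12: no swap
arr[3]=20 > 12: no swap

Place pivot at position 1: [12, 12, 20, 20, 13]
Pivot position: 1

After partitioning with pivot 12, the array becomes [12, 12, 20, 20, 13]. The pivot is placed at index 1. All elements to the left of the pivot are <= 12, and all elements to the right are > 12.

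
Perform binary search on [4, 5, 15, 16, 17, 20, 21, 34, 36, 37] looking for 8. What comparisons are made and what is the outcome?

Binary search for 8 in [4, 5, 15, 16, 17, 20, 21, 34, 36, 37]:

lo=0, hi=9, mid=4, arr[mid]=17 -> 17 > 8, search left half
lo=0, hi=3, mid=1, arr[mid]=5 -> 5 < 8, search right half
lo=2, hi=3, mid=2, arr[mid]=15 -> 15 > 8, search left half
lo=2 > hi=1, target 8 not found

Binary search determines that 8 is not in the array after 3 comparisons. The search space was exhausted without finding the target.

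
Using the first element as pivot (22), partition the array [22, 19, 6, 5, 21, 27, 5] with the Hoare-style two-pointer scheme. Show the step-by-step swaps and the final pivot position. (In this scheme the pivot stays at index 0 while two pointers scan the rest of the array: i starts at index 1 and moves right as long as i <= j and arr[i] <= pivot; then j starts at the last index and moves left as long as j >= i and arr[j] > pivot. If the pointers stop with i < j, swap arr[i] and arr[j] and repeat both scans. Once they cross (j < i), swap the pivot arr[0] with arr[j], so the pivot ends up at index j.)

Hoare-style two-pointer partition with pivot = 22:

Initial array: [22, 19, 6, 5, 21, 27, 5]

Pointers start at i = 1, j = 6.
i stops at index 5 (arr[5]=27 > 22), j stops at index 6 (arr[6]=5 <= 22): swap arr[5] and arr[6], array becomes [22, 19, 6, 5, 21, 5, 27]
i ends at 6, j ends at 5: the pointers have crossed (j < i), so scanning stops.

Swap pivot arr[0] with arr[5] to place pivot at position 5: [5, 19, 6, 5, 21, 22, 27]
Pivot position: 5

After partitioning with pivot 22, the array becomes [5, 19, 6, 5, 21, 22, 27]. The pivot is placed at index 5. All elements to the left of the pivot are <= 22, and all elements to the right are > 22.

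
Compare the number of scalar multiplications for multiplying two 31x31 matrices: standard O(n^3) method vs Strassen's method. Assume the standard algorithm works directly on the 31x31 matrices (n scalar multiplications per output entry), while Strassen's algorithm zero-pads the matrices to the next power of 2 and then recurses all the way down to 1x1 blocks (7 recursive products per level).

Matrix multiplication for 31x31 matrices:

Strassen's algorithm requires power-of-2 dimensions. Pad 31x31 to 32x32 (next power of 2).

Standard algorithm: 31^3 = 29791 multiplications
Strassen's algorithm: 7^(log2(32)) = 7^5 = 16807 multiplications
Savings: 29791 - 16807 = 12984 multiplications

Standard: 29791 multiplications (31^3). Strassen: 16807 multiplications (7^5, after padding to 32x32). Strassen reduces 8 recursive multiplications to 7 at each level.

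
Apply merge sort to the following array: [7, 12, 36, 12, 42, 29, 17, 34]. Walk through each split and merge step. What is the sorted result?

Merge sort trace:

Split: [7, 12, 36, 12, 42, 29, 17, 34] -> [7, 12, 36, 12] and [42, 29, 17, 34]
  Split: [7, 12, 36, 12] -> [7, 12] and [36, 12]
    Split: [7, 12] -> [7] and [12]
    Merge: [7] + [12] -> [7, 12]
    Split: [36, 12] -> [36] and [12]
    Merge: [36] + [12] -> [12, 36]
  Merge: [7, 12] + [12, 36] -> [7, 12, 12, 36]
  Split: [42, 29, 17, 34] -> [42, 29] and [17, 34]
    Split: [42, 29] -> [42] and [29]
    Merge: [42] + [29] -> [29, 42]
    Split: [17, 34] -> [17] and [34]
    Merge: [17] + [34] -> [17, 34]
  Merge: [29, 42] + [17, 34] -> [17, 29, 34, 42]
Merge: [7, 12, 12, 36] + [17, 29, 34, 42] -> [7, 12, 12, 17, 29, 34, 36, 42]

Final sorted array: [7, 12, 12, 17, 29, 34, 36, 42]

The merge sort proceeds by recursively splitting the array and merging sorted halves.
After all merges, the sorted array is [7, 12, 12, 17, 29, 34, 36, 42].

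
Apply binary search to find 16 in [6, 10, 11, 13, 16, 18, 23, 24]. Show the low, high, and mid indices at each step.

Binary search for 16 in [6, 10, 11, 13, 16, 18, 23, 24]:

lo=0, hi=7, mid=3, arr[mid]=13 -> 13 < 16, search right half
lo=4, hi=7, mid=5, arr[mid]=18 -> 18 > 16, search left half
lo=4, hi=4, mid=4, arr[mid]=16 -> Found target at index 4!

Binary search finds 16 at index 4 after 3 comparisons. The search repeatedly halves the search space by comparing with the middle element.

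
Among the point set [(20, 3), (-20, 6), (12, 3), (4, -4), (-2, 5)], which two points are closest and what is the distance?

Computing all pairwise distances among 5 points:

d((20, 3), (-20, 6)) = 40.1123
d((20, 3), (12, 3)) = 8.0 <-- minimum
d((20, 3), (4, -4)) = 17.4642
d((20, 3), (-2, 5)) = 22.0907
d((-20, 6), (12, 3)) = 32.1403
d((-20, 6), (4, -4)) = 26.0
d((-20, 6), (-2, 5)) = 18.0278
d((12, 3), (4, -4)) = 10.6301
d((12, 3), (-2, 5)) = 14.1421
d((4, -4), (-2, 5)) = 10.8167

Closest pair: (20, 3) and (12, 3) with distance 8.0

The closest pair is (20, 3) and (12, 3) with Euclidean distance 8.0. For 5 points, brute-force pairwise comparison is shown above. For large n, the divide-and-conquer algorithm (sort by x, recurse on halves, check the dividing strip) achieves O(n log n).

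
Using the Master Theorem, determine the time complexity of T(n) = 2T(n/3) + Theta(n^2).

Master Theorem for T(n) = 2T(n/3) + O(n^2):

a = 2, b = 3, c = 2
log_b(a) = log_3(2) = 0.6309

Case 3: c = 2 > log_3(2) = 0.6309
T(n) = O(n^2) = O(n^2)

For T(n) = 2T(n/3) + O(n^2): log_3(2) = 0.6309. This is Case 3 of the Master Theorem (c > log_b(a), work dominated by root), giving O(n^2).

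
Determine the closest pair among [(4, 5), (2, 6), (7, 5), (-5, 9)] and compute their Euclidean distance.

Computing all pairwise distances among 4 points:

d((4, 5), (2, 6)) = 2.2361 <-- minimum
d((4, 5), (7, 5)) = 3.0
d((4, 5), (-5, 9)) = 9.8489
d((2, 6), (7, 5)) = 5.099
d((2, 6), (-5, 9)) = 7.6158
d((7, 5), (-5, 9)) = 12.6491

Closest pair: (4, 5) and (2, 6) with distance 2.2361

The closest pair is (4, 5) and (2, 6) with Euclidean distance 2.2361. For 4 points, brute-force pairwise comparison is shown above. For large n, the divide-and-conquer algorithm (sort by x, recurse on halves, check the dividing strip) achieves O(n log n).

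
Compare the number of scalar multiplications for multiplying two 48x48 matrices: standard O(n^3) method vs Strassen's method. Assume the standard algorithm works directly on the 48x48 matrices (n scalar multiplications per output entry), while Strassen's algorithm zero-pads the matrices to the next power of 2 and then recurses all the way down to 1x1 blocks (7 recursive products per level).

Matrix multiplication for 48x48 matrices:

Strassen's algorithm requires power-of-2 dimensions. Pad 48x48 to 64x64 (next power of 2).

Standard algorithm: 48^3 = 110592 multiplications
Strassen's algorithm: 7^(log2(64)) = 7^6 = 117649 multiplications
Difference: 110592 - 117649 = -7057 (Strassen uses MORE here due to padding overhead — for small or just-over-power-of-2 n, padding can outweigh the per-level savings)

Standard: 110592 multiplications (48^3). Strassen: 117649 multiplications (7^6, after padding to 64x64). Strassen reduces 8 recursive multiplications to 7 at each level.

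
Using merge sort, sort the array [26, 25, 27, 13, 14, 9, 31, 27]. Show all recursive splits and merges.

Merge sort trace:

Split: [26, 25, 27, 13, 14, 9, 31, 27] -> [26, 25, 27, 13] and [14, 9, 31, 27]
  Split: [26, 25, 27, 13] -> [26, 25] and [27, 13]
    Split: [26, 25] -> [26] and [25]
    Merge: [26] + [25] -> [25, 26]
    Split: [27, 13] -> [27] and [13]
    Merge: [27] + [13] -> [13, 27]
  Merge: [25, 26] + [13, 27] -> [13, 25, 26, 27]
  Split: [14, 9, 31, 27] -> [14, 9] and [31, 27]
    Split: [14, 9] -> [14] and [9]
    Merge: [14] + [9] -> [9, 14]
    Split: [31, 27] -> [31] and [27]
    Merge: [31] + [27] -> [27, 31]
  Merge: [9, 14] + [27, 31] -> [9, 14, 27, 31]
Merge: [13, 25, 26, 27] + [9, 14, 27, 31] -> [9, 13, 14, 25, 26, 27, 27, 31]

Final sorted array: [9, 13, 14, 25, 26, 27, 27, 31]

The merge sort proceeds by recursively splitting the array and merging sorted halves.
After all merges, the sorted array is [9, 13, 14, 25, 26, 27, 27, 31].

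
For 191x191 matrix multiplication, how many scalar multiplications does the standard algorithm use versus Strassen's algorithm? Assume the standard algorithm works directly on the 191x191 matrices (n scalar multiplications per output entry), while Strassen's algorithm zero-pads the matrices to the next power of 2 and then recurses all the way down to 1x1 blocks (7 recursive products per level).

Matrix multiplication for 191x191 matrices:

Strassen's algorithm requires power-of-2 dimensions. Pad 191x191 to 256x256 (next power of 2).

Standard algorithm: 191^3 = 6967871 multiplications
Strassen's algorithm: 7^(log2(256)) = 7^8 = 5764801 multiplications
Savings: 6967871 - 5764801 = 1203070 multiplications

Standard: 6967871 multiplications (191^3). Strassen: 5764801 multiplications (7^8, after padding to 256x256). Strassen reduces 8 recursive multiplications to 7 at each level.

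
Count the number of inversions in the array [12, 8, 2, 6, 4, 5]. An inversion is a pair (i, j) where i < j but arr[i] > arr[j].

Finding inversions in [12, 8, 2, 6, 4, 5]:

(0, 1): arr[0]=12 > arr[1]=8
(0, 2): arr[0]=12 > arr[2]=2
(0, 3): arr[0]=12 > arr[3]=6
(0, 4): arr[0]=12 > arr[4]=4
(0, 5): arr[0]=12 > arr[5]=5
(1, 2): arr[1]=8 > arr[2]=2
(1, 3): arr[1]=8 > arr[3]=6
(1, 4): arr[1]=8 > arr[4]=4
(1, 5): arr[1]=8 > arr[5]=5
(3, 4): arr[3]=6 > arr[4]=4
(3, 5): arr[3]=6 > arr[5]=5

Total inversions: 11

The array has 11 inversion(s): (0,1), (0,2), (0,3), (0,4), (0,5), (1,2), (1,3), (1,4), (1,5), (3,4), (3,5). Each pair (i,j) satisfies i < j and arr[i] > arr[j].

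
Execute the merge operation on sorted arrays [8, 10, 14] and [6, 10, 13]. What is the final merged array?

Merging process:

Compare 8 vs 6: take 6 from right. Merged: [6]
Compare 8 vs 10: take 8 from left. Merged: [6, 8]
Compare 10 vs 10: take 10 from left. Merged: [6, 8, 10]
Compare 14 vs 10: take 10 from right. Merged: [6, 8, 10, 10]
Compare 14 vs 13: take 13 from right. Merged: [6, 8, 10, 10, 13]
Append remaining from left: [14]. Merged: [6, 8, 10, 10, 13, 14]

Final merged array: [6, 8, 10, 10, 13, 14]
Total comparisons: 5

The merged array is [6, 8, 10, 10, 13, 14], requiring 5 comparisons. The merge step runs in O(n) time where n is the total number of elements.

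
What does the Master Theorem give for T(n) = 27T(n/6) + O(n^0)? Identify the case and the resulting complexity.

Master Theorem for T(n) = 27T(n/6) + O(n^0):

a = 27, b = 6, c = 0
log_b(a) = log_6(27) = 1.8394

Case 1: c = 0 < log_6(27) = 1.8394
T(n) = O(n^(log_6 27))

For T(n) = 27T(n/6) + O(n^0): log_6(27) = 1.8394. This is Case 1 of the Master Theorem (c < log_b(a), work dominated by leaves), giving O(n^(log_6 27)).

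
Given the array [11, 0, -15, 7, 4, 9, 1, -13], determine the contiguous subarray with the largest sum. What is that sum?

Using Kadane's algorithm on [11, 0, -15, 7, 4, 9, 1, -13]:

Scanning through the array:
Position 1 (value 0): max_ending_here = 11, max_so_far = 11
Position 2 (value -15): max_ending_here = -4, max_so_far = 11
Position 3 (value 7): max_ending_here = 7, max_so_far = 11
Position 4 (value 4): max_ending_here = 11, max_so_far = 11
Position 5 (value 9): max_ending_here = 20, max_so_far = 20
Position 6 (value 1): max_ending_here = 21, max_so_far = 21
Position 7 (value -13): max_ending_here = 8, max_so_far = 21

Maximum subarray: [7, 4, 9, 1]
Maximum sum: 21

The maximum subarray is [7, 4, 9, 1] with sum 21. This subarray runs from index 3 to index 6.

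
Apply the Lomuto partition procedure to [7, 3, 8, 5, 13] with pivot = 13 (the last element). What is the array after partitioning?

Lomuto partition with pivot = 13:

Initial array: [7, 3, 8, 5, 13]

arr[0]=7 <= 13: swap with position 0, array becomes [7, 3, 8, 5, 13]
arr[1]=3 <= 13: swap with position 1, array becomes [7, 3, 8, 5, 13]
arr[2]=8 <= 13: swap with position 2, array becomes [7, 3, 8, 5, 13]
arr[3]=5 <= 13: swap with position 3, array becomes [7, 3, 8, 5, 13]

Place pivot at position 4: [7, 3, 8, 5, 13]
Pivot position: 4

After partitioning with pivot 13, the array becomes [7, 3, 8, 5, 13]. The pivot is placed at index 4. All elements to the left of the pivot are <= 13, and all elements to the right are > 13.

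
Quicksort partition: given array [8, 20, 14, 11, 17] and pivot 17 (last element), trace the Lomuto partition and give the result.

Lomuto partition with pivot = 17:

Initial array: [8, 20, 14, 11, 17]

arr[0]=8 <= 17: swap with position 0, array becomes [8, 20, 14, 11, 17]
arr[1]=20 > 17: no swap
arr[2]=14 <= 17: swap with position 1, array becomes [8, 14, 20, 11, 17]
arr[3]=11 <= 17: swap with position 2, array becomes [8, 14, 11, 20, 17]

Place pivot at position 3: [8, 14, 11, 17, 20]
Pivot position: 3

After partitioning with pivot 17, the array becomes [8, 14, 11, 17, 20]. The pivot is placed at index 3. All elements to the left of the pivot are <= 17, and all elements to the right are > 17.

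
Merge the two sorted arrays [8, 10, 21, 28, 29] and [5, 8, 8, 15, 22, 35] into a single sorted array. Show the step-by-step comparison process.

Merging process:

Compare 8 vs 5: take 5 from right. Merged: [5]
Compare 8 vs 8: take 8 from left. Merged: [5, 8]
Compare 10 vs 8: take 8 from right. Merged: [5, 8, 8]
Compare 10 vs 8: take 8 from right. Merged: [5, 8, 8, 8]
Compare 10 vs 15: take 10 from left. Merged: [5, 8, 8, 8, 10]
Compare 21 vs 15: take 15 from right. Merged: [5, 8, 8, 8, 10, 15]
Compare 21 vs 22: take 21 from left. Merged: [5, 8, 8, 8, 10, 15, 21]
Compare 28 vs 22: take 22 from right. Merged: [5, 8, 8, 8, 10, 15, 21, 22]
Compare 28 vs 35: take 28 from left. Merged: [5, 8, 8, 8, 10, 15, 21, 22, 28]
Compare 29 vs 35: take 29 from left. Merged: [5, 8, 8, 8, 10, 15, 21, 22, 28, 29]
Append remaining from right: [35]. Merged: [5, 8, 8, 8, 10, 15, 21, 22, 28, 29, 35]

Final merged array: [5, 8, 8, 8, 10, 15, 21, 22, 28, 29, 35]
Total comparisons: 10

The merged array is [5, 8, 8, 8, 10, 15, 21, 22, 28, 29, 35], requiring 10 comparisons. The merge step runs in O(n) time where n is the total number of elements.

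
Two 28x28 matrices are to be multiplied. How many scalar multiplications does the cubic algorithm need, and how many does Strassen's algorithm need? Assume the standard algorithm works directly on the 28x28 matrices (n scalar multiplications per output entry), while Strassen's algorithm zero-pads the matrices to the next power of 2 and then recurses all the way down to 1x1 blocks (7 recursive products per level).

Matrix multiplication for 28x28 matrices:

Strassen's algorithm requires power-of-2 dimensions. Pad 28x28 to 32x32 (next power of 2).

Standard algorithm: 28^3 = 21952 multiplications
Strassen's algorithm: 7^(log2(32)) = 7^5 = 16807 multiplications
Savings: 21952 - 16807 = 5145 multiplications

Standard: 21952 multiplications (28^3). Strassen: 16807 multiplications (7^5, after padding to 32x32). Strassen reduces 8 recursive multiplications to 7 at each level.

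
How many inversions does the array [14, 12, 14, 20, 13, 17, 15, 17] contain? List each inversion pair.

Finding inversions in [14, 12, 14, 20, 13, 17, 15, 17]:

(0, 1): arr[0]=14 > arr[1]=12
(0, 4): arr[0]=14 > arr[4]=13
(2, 4): arr[2]=14 > arr[4]=13
(3, 4): arr[3]=20 > arr[4]=13
(3, 5): arr[3]=20 > arr[5]=17
(3, 6): arr[3]=20 > arr[6]=15
(3, 7): arr[3]=20 > arr[7]=17
(5, 6): arr[5]=17 > arr[6]=15

Total inversions: 8

The array has 8 inversion(s): (0,1), (0,4), (2,4), (3,4), (3,5), (3,6), (3,7), (5,6). Each pair (i,j) satisfies i < j and arr[i] > arr[j].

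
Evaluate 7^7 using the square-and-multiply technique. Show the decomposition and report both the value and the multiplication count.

Computing 7^7 by squaring (build up from 7^1; each line after the first costs one multiplication):

7^1 = 7
7^2 = (7^1)^2 = 7^2 = 49
7^3 = 7 * 7^2 = 7 * 49 = 343
7^6 = (7^3)^2 = 343^2 = 117649
7^7 = 7 * 7^6 = 7 * 117649 = 823543

Result: 823543
Multiplications needed: 4 (4 lines after 7^1)

7^7 = 823543. Using exponentiation by squaring, this requires 4 multiplications. The key idea: if the exponent is even, square the half-power; if odd, multiply by the base once.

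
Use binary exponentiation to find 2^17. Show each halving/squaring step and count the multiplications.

Computing 2^17 by squaring (build up from 2^1; each line after the first costs one multiplication):

2^1 = 2
2^2 = (2^1)^2 = 2^2 = 4
2^4 = (2^2)^2 = 4^2 = 16
2^8 = (2^4)^2 = 16^2 = 256
2^16 = (2^8)^2 = 256^2 = 65536
2^17 = 2 * 2^16 = 2 * 65536 = 131072

Result: 131072
Multiplications needed: 5 (5 lines after 2^1)

2^17 = 131072. Using exponentiation by squaring, this requires 5 multiplications. The key idea: if the exponent is even, square the half-power; if odd, multiply by the base once.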